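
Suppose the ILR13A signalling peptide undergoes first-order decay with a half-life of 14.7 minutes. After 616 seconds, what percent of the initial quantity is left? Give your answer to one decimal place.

616 seconds = 10.2667 minutes.
n = 10.2667/14.7 ≈ 0.69841 half-lives.
Fraction remaining = (1/2)^0.69841 ≈ 0.61625, i.e. 61.625%.

61.6%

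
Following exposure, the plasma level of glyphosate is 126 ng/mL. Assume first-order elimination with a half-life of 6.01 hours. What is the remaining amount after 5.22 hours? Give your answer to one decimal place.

Number of half-lives: n = 5.22/6.01 ≈ 0.86855.
Remaining = 126 × (1/2)^0.86855 = 126 × 0.5477 ≈ 69.01 ng/mL.

69.0 ng/mL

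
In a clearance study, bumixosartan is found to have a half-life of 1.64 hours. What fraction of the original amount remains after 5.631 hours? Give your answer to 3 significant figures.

n = 5.631/1.64 ≈ 3.4335 half-lives.
Fraction remaining = (1/2)^3.4335 ≈ 0.092556.

0.0926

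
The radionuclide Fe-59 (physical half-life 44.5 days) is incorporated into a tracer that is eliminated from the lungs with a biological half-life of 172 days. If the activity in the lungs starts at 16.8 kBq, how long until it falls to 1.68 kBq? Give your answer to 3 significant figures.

117 days

1/t_eff = 1/t_phys + 1/t_biol = 1/44.5 + 1/172 = 0.028286 per day.
t_eff = 44.5 × 172 / (44.5 + 172) ≈ 35.353 days.
n = log₂(16.8/1.68) ≈ 3.3219; t = 3.3219 × 35.353 ≈ 117.44 days.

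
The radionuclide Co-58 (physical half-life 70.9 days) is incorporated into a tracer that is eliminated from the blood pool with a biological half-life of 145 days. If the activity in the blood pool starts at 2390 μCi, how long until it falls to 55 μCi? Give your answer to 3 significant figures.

259 days

1/t_eff = 1/t_phys + 1/t_biol = 1/70.9 + 1/145 = 0.021001 per day.
t_eff = 70.9 × 145 / (70.9 + 145) ≈ 47.617 days.
n = log₂(2390/55) ≈ 5.4414; t = 5.4414 × 47.617 ≈ 259.1 days.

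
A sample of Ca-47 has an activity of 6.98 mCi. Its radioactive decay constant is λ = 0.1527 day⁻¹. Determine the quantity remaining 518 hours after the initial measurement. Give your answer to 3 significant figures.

t½ = ln 2 / λ = 0.69315 / 0.1527 ≈ 4.5393 days.
Convert the elapsed time: 518 hours = 21.5833 days.
Number of half-lives: n = 21.5833/4.5393 ≈ 4.7548.
Remaining = 6.98 × (1/2)^4.7548 = 6.98 × 0.037039 ≈ 0.25853 mCi.

0.259 mCi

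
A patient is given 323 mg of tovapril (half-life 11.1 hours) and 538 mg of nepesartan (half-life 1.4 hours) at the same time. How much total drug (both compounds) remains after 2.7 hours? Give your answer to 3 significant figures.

414 mg

tovapril: 323 × (1/2)^(2.7/11.1) = 323 × (1/2)^0.24324 ≈ 272.88 mg.
nepesartan: 538 × (1/2)^(2.7/1.4) = 538 × (1/2)^1.9286 ≈ 141.33 mg.
Total = 272.88 + 141.33 ≈ 414.21 mg.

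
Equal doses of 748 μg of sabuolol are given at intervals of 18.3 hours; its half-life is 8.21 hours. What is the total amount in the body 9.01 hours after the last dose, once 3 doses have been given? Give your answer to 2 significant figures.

440 μg

The 3 doses were given 45.61, 27.31, 9.01 hours ago.
Total = 748·(1/2)^(45.61/8.21) + 748·(1/2)^(27.31/8.21) + 748·(1/2)^(9.01/8.21)
      = 15.906 + 74.567 + 349.57 ≈ 440.05 μg.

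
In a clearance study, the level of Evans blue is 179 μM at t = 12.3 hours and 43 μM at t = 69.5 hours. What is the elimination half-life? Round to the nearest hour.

28 hours

Over Δt = 69.5 − 12.3 = 57.2 hours, the level fell by a factor of 179/43 ≈ 4.1628.
n = log₂(4.1628) ≈ 2.0576 half-lives, so t½ = 57.2/2.0576 ≈ 27.8 hours.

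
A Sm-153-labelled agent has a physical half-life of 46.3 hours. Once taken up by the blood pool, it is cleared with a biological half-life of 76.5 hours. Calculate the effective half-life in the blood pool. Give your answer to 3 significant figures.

1/t_eff = 1/t_phys + 1/t_biol = 1/46.3 + 1/76.5 = 0.03467 per hour.
t_eff = 46.3 × 76.5 / (46.3 + 76.5) ≈ 28.843 hours.

28.8 hours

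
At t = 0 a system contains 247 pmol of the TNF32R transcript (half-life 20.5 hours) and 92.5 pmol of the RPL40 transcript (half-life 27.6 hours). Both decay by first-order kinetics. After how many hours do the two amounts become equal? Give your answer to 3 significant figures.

Set 247·(1/2)^(t/20.5) = 92.5·(1/2)^(t/27.6).
Taking log₂: log₂(247/92.5) = t·(1/20.5 − 1/27.6).
log₂(2.6703) = 1.417; 1/20.5 − 1/27.6 = 0.012549.
t = 1.417 / 0.012549 ≈ 112.92 hours.

113 hours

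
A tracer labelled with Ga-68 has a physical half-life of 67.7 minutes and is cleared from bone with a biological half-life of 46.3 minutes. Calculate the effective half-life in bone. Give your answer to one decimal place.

1/t_eff = 1/t_phys + 1/t_biol = 1/67.7 + 1/46.3 = 0.036369 per minute.
t_eff = 67.7 × 46.3 / (67.7 + 46.3) ≈ 27.496 minutes.

27.5 minutes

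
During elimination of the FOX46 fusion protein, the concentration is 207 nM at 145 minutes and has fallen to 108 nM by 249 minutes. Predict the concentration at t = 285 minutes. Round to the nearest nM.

86 nM

Over Δt = 249 − 145 = 104 minutes, the level fell by a factor of 207/108 ≈ 1.9167.
n = log₂(1.9167) ≈ 0.9386 half-lives, so t½ = 104/0.9386 ≈ 110.8 minutes.
From t = 249 to t = 285: 108 × (1/2)^((285−249)/110.8) ≈ 86.222 nM.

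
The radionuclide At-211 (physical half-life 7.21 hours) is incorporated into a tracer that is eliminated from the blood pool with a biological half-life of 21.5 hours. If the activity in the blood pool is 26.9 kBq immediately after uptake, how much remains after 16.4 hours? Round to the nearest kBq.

1/t_eff = 1/t_phys + 1/t_biol = 1/7.21 + 1/21.5 = 0.18521 per hour.
t_eff = 7.21 × 21.5 / (7.21 + 21.5) ≈ 5.3993 hours.
Remaining = 26.9 × (1/2)^(16.4/5.3993) = 26.9 × (1/2)^3.0374 ≈ 3.2764 kBq.

3 kBq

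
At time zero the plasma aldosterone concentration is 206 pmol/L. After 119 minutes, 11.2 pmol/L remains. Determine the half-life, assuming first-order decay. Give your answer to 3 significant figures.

A/A₀ = 11.2/206 ≈ 0.054369.
n = log₂(18.393) ≈ 4.2011 half-lives elapsed in 119 minutes.
t½ = 119/4.2011 ≈ 28.326 minutes.

28.3 minutes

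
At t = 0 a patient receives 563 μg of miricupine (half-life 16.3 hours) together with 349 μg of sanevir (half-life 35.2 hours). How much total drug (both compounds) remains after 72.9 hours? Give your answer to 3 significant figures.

108 μg

miricupine: 563 × (1/2)^(72.9/16.3) = 563 × (1/2)^4.4724 ≈ 25.362 μg.
sanevir: 349 × (1/2)^(72.9/35.2) = 349 × (1/2)^2.071 ≈ 83.059 μg.
Total = 25.362 + 83.059 ≈ 108.42 μg.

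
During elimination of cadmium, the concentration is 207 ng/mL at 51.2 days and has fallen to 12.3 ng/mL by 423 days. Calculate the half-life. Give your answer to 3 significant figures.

Over Δt = 423 − 51.2 = 371.8 days, the level fell by a factor of 207/12.3 ≈ 16.829.
n = log₂(16.829) ≈ 4.0729 half-lives, so t½ = 371.8/4.0729 ≈ 91.286 days.

91.3 days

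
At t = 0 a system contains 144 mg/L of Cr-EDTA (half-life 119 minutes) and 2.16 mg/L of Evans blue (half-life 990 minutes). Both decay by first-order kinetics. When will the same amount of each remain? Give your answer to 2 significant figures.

Set 144·(1/2)^(t/119) = 2.16·(1/2)^(t/990).
Taking log₂: log₂(144/2.16) = t·(1/119 − 1/990).
log₂(66.667) = 6.0589; 1/119 − 1/990 = 0.0073933.
t = 6.0589 / 0.0073933 ≈ 819.52 minutes.

820 minutes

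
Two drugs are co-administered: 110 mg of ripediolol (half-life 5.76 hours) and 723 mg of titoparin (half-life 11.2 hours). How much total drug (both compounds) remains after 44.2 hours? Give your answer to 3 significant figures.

ripediolol: 110 × (1/2)^(44.2/5.76) = 110 × (1/2)^7.6736 ≈ 0.53877 mg.
titoparin: 723 × (1/2)^(44.2/11.2) = 723 × (1/2)^3.9464 ≈ 46.897 mg.
Total = 0.53877 + 46.897 ≈ 47.436 mg.

47.4 mg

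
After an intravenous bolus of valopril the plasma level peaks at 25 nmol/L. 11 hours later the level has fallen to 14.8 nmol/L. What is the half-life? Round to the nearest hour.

15 hours

A/A₀ = 14.8/25 ≈ 0.592.
n = log₂(1.6892) ≈ 0.75633 half-lives elapsed in 11 hours.
t½ = 11/0.75633 ≈ 14.544 hours.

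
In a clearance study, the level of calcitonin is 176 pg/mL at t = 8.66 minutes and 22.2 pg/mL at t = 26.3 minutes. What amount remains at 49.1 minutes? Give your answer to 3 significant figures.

Over Δt = 26.3 − 8.66 = 17.64 minutes, the level fell by a factor of 176/22.2 ≈ 7.9279.
n = log₂(7.9279) ≈ 2.9869 half-lives, so t½ = 17.64/2.9869 ≈ 5.9057 minutes.
From t = 26.3 to t = 49.1: 22.2 × (1/2)^((49.1−26.3)/5.9057) ≈ 1.5282 pg/mL.

1.53 pg/mL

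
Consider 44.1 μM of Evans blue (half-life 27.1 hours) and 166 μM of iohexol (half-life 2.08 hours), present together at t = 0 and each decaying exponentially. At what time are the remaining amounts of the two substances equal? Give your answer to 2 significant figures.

Set 44.1·(1/2)^(t/27.1) = 166·(1/2)^(t/2.08).
Taking log₂: log₂(44.1/166) = t·(1/27.1 − 1/2.08).
log₂(0.26566) = -1.9123; 1/27.1 − 1/2.08 = -0.44387.
t = -1.9123 / -0.44387 ≈ 4.3083 hours.

4.3 hours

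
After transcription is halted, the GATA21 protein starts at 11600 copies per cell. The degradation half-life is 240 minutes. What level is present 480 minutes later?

2900 copies per cell

Elapsed time is 2 half-lives (480/240).
Each half-life halves the amount: 11600 × (1/2)^2 = 11600/4 = 2900 copies per cell.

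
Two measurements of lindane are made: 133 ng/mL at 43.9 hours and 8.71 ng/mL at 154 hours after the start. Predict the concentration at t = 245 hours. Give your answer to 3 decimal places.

0.915 ng/mL

Over Δt = 154 − 43.9 = 110.1 hours, the level fell by a factor of 133/8.71 ≈ 15.27.
n = log₂(15.27) ≈ 3.9326 half-lives, so t½ = 110.1/3.9326 ≈ 27.997 hours.
From t = 154 to t = 245: 8.71 × (1/2)^((245−154)/27.997) ≈ 0.91528 ng/mL.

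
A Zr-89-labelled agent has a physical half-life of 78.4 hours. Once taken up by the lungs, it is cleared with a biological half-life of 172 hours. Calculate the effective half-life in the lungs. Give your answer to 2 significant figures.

1/t_eff = 1/t_phys + 1/t_biol = 1/78.4 + 1/172 = 0.018569 per hour.
t_eff = 78.4 × 172 / (78.4 + 172) ≈ 53.853 hours.

54 hours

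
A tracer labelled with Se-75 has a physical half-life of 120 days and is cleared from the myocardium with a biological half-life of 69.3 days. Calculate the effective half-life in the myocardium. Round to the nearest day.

44 days

1/t_eff = 1/t_phys + 1/t_biol = 1/120 + 1/69.3 = 0.022763 per day.
t_eff = 120 × 69.3 / (120 + 69.3) ≈ 43.93 days.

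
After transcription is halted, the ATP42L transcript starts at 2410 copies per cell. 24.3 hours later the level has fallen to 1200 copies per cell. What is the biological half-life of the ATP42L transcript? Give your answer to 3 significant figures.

A/A₀ = 1200/2410 ≈ 0.49793.
n = log₂(2.0083) ≈ 1.006 half-lives elapsed in 24.3 hours.
t½ = 24.3/1.006 ≈ 24.155 hours.

24.2 hours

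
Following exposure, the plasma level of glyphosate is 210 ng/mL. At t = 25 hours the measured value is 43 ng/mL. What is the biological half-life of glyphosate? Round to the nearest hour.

11 hours

A/A₀ = 43/210 ≈ 0.20476.
n = log₂(4.8837) ≈ 2.288 half-lives elapsed in 25 hours.
t½ = 25/2.288 ≈ 10.927 hours.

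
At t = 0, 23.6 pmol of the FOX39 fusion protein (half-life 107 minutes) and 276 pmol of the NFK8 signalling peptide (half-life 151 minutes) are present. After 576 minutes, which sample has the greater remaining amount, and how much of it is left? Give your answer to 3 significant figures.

NFK8 signalling peptide, 19.6 pmol

FOX39 fusion protein: 23.6 × (1/2)^5.3832 ≈ 0.56548 pmol.
NFK8 signalling peptide: 276 × (1/2)^3.8146 ≈ 19.616 pmol.
NFK8 signalling peptide has more remaining, at ≈ 19.616 pmol.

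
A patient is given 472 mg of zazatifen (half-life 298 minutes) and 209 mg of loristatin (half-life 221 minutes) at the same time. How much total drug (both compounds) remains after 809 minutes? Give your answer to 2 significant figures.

zazatifen: 472 × (1/2)^(809/298) = 472 × (1/2)^2.7148 ≈ 71.898 mg.
loristatin: 209 × (1/2)^(809/221) = 209 × (1/2)^3.6606 ≈ 16.527 mg.
Total = 71.898 + 16.527 ≈ 88.425 mg.

88 mg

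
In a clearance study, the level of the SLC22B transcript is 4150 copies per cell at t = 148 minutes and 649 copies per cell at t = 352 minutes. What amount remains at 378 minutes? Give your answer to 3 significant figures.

512 copies per cell

Over Δt = 352 − 148 = 204 minutes, the level fell by a factor of 4150/649 ≈ 6.3945.
n = log₂(6.3945) ≈ 2.6768 half-lives, so t½ = 204/2.6768 ≈ 76.21 minutes.
From t = 352 to t = 378: 649 × (1/2)^((378−352)/76.21) ≈ 512.32 copies per cell.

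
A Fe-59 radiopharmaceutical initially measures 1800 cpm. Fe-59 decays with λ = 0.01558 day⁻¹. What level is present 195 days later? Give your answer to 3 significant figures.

86.3 cpm

t½ = ln 2 / λ = 0.69315 / 0.01558 ≈ 44.49 days.
Number of half-lives: n = 195/44.49 ≈ 4.3831.
Remaining = 1800 × (1/2)^4.3831 = 1800 × 0.047926 ≈ 86.267 cpm.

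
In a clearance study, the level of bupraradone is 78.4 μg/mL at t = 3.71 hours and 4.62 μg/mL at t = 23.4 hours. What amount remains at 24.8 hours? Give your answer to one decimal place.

3.8 μg/mL

Over Δt = 23.4 − 3.71 = 19.69 hours, the level fell by a factor of 78.4/4.62 ≈ 16.97.
n = log₂(16.97) ≈ 4.0849 half-lives, so t½ = 19.69/4.0849 ≈ 4.8202 hours.
From t = 23.4 to t = 24.8: 4.62 × (1/2)^((24.8−23.4)/4.8202) ≈ 3.7775 μg/mL.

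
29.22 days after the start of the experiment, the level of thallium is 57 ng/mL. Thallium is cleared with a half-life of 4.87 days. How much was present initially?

3648 ng/mL

Number of half-lives elapsed: n = 29.22/4.87 ≈ 6.
A₀ = A × 2^n = 57 × 2^6 = 57 × 64 ≈ 3648 ng/mL.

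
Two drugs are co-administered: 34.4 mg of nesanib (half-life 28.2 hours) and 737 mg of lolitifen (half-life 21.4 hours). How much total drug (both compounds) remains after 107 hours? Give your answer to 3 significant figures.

25.5 mg

nesanib: 34.4 × (1/2)^(107/28.2) = 34.4 × (1/2)^3.7943 ≈ 2.4794 mg.
lolitifen: 737 × (1/2)^(107/21.4) = 737 × (1/2)^5 ≈ 23.031 mg.
Total = 2.4794 + 23.031 ≈ 25.511 mg.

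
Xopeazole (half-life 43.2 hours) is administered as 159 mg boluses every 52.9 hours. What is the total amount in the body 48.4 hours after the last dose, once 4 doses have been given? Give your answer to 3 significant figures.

The 4 doses were given 207.1, 154.2, 101.3, 48.4 hours ago.
Total = 159·(1/2)^(207.1/43.2) + 159·(1/2)^(154.2/43.2) + 159·(1/2)^(101.3/43.2) + 159·(1/2)^(48.4/43.2)
      = 5.7315 + 13.393 + 31.298 + 73.136 ≈ 123.56 mg.

124 mg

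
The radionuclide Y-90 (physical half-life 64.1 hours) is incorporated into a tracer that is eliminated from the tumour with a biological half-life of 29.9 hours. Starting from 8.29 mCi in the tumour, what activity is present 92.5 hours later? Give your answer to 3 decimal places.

1/t_eff = 1/t_phys + 1/t_biol = 1/64.1 + 1/29.9 = 0.049045 per hour.
t_eff = 64.1 × 29.9 / (64.1 + 29.9) ≈ 20.389 hours.
Remaining = 8.29 × (1/2)^(92.5/20.389) = 8.29 × (1/2)^4.5367 ≈ 0.35717 mCi.

0.357 mCi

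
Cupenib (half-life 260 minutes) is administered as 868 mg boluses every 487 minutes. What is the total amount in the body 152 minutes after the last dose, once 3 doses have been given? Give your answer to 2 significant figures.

780 mg

The 3 doses were given 1126, 639, 152 minutes ago.
Total = 868·(1/2)^(1126/260) + 868·(1/2)^(639/260) + 868·(1/2)^(152/260)
      = 43.135 + 158.01 + 578.81 ≈ 779.95 mg.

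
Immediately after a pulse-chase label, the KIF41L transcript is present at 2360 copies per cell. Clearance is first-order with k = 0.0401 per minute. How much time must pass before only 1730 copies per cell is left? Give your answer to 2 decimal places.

t½ = ln 2 / k = 0.69315 / 0.0401 ≈ 17.285 minutes.
Fraction remaining = 1730/2360 ≈ 0.73305.
n = log₂(2360/1730) = ln(1.3642)/ln 2 ≈ 0.44801 half-lives.
t = n × t½ = 0.44801 × 17.285 ≈ 7.7441 minutes.

7.74 minutes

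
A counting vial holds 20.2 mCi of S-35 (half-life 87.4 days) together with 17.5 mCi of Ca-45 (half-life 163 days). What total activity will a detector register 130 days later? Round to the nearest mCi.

17 mCi

S-35: 20.2 × (1/2)^(130/87.4) = 20.2 × (1/2)^1.4874 ≈ 7.2044 mCi.
Ca-45: 17.5 × (1/2)^(130/163) = 17.5 × (1/2)^0.79755 ≈ 10.068 mCi.
Total = 7.2044 + 10.068 ≈ 17.273 mCi.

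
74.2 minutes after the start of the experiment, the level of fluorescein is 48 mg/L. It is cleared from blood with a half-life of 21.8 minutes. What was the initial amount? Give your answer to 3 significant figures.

508 mg/L

Number of half-lives elapsed: n = 74.2/21.8 ≈ 3.4037.
A₀ = A × 2^n = 48 × 2^3.4037 = 48 × 10.583 ≈ 507.98 mg/L.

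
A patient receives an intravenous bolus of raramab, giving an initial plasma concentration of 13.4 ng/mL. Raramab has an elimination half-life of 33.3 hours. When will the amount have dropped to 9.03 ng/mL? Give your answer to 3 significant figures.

Fraction remaining = 9.03/13.4 ≈ 0.67388.
n = log₂(13.4/9.03) = ln(1.4839)/ln 2 ≈ 0.56944 half-lives.
t = n × t½ = 0.56944 × 33.3 ≈ 18.962 hours.

19.0 hours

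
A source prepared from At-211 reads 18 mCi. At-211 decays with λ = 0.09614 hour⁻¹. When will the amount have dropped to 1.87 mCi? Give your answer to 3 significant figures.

t½ = ln 2 / λ = 0.69315 / 0.09614 ≈ 7.2098 hours.
Fraction remaining = 1.87/18 ≈ 0.10389.
n = log₂(18/1.87) = ln(9.6257)/ln 2 ≈ 3.2669 half-lives.
t = n × t½ = 3.2669 × 7.2098 ≈ 23.553 hours.

23.6 hours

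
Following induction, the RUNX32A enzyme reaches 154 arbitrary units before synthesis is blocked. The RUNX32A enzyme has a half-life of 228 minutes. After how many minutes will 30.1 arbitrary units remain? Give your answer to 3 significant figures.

Fraction remaining = 30.1/154 ≈ 0.19545.
n = log₂(154/30.1) = ln(5.1163)/ln 2 ≈ 2.3551 half-lives.
t = n × t½ = 2.3551 × 228 ≈ 536.96 minutes.

537 minutes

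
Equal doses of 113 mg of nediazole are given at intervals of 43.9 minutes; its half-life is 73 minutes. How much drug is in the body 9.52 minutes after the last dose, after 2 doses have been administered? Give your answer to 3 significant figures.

171 mg

The 2 doses were given 53.42, 9.52 minutes ago.
Total = 113·(1/2)^(53.42/73) + 113·(1/2)^(9.52/73)
      = 68.044 + 103.23 ≈ 171.28 mg.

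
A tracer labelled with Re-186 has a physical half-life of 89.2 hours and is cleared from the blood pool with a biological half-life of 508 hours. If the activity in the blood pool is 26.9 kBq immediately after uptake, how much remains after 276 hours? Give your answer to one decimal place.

2.2 kBq

1/t_eff = 1/t_phys + 1/t_biol = 1/89.2 + 1/508 = 0.013179 per hour.
t_eff = 89.2 × 508 / (89.2 + 508) ≈ 75.877 hours.
Remaining = 26.9 × (1/2)^(276/75.877) = 26.9 × (1/2)^3.6375 ≈ 2.1615 kBq.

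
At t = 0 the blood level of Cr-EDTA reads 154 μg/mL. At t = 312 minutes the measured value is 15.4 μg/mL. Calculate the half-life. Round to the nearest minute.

A/A₀ = 15.4/154 ≈ 0.1.
n = log₂(10) ≈ 3.3219 half-lives elapsed in 312 minutes.
t½ = 312/3.3219 ≈ 93.921 minutes.

94 minutes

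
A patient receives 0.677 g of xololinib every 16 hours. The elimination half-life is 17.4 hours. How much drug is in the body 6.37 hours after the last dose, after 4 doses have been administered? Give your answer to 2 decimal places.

The 4 doses were given 54.37, 38.37, 22.37, 6.37 hours ago.
Total = 0.677·(1/2)^(54.37/17.4) + 0.677·(1/2)^(38.37/17.4) + 0.677·(1/2)^(22.37/17.4) + 0.677·(1/2)^(6.37/17.4)
      = 0.077617 + 0.14681 + 0.2777 + 0.52527 ≈ 1.0274 g.

1.03 g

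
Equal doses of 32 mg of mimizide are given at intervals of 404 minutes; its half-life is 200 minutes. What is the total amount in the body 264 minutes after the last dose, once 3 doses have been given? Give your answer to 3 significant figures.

16.8 mg

The 3 doses were given 1072, 668, 264 minutes ago.
Total = 32·(1/2)^(1072/200) + 32·(1/2)^(668/200) + 32·(1/2)^(264/200)
      = 0.77916 + 3.1602 + 12.817 ≈ 16.756 mg.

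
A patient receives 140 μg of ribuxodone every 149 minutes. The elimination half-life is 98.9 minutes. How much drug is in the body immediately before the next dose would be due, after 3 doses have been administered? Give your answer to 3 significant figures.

72.7 μg

The 3 doses were given 447, 298, 149 minutes ago.
Total = 140·(1/2)^(447/98.9) + 140·(1/2)^(298/98.9) + 140·(1/2)^(149/98.9)
      = 6.1032 + 17.341 + 49.272 ≈ 72.717 μg.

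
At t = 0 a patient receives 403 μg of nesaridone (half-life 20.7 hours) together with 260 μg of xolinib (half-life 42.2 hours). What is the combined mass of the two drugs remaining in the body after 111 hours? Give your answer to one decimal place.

nesaridone: 403 × (1/2)^(111/20.7) = 403 × (1/2)^5.3623 ≈ 9.7968 μg.
xolinib: 260 × (1/2)^(111/42.2) = 260 × (1/2)^2.6303 ≈ 41.992 μg.
Total = 9.7968 + 41.992 ≈ 51.789 μg.

51.8 μg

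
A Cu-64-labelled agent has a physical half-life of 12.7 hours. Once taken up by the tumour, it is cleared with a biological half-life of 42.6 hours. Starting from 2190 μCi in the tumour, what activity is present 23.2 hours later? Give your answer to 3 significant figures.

423 μCi

1/t_eff = 1/t_phys + 1/t_biol = 1/12.7 + 1/42.6 = 0.10221 per hour.
t_eff = 12.7 × 42.6 / (12.7 + 42.6) ≈ 9.7834 hours.
Remaining = 2190 × (1/2)^(23.2/9.7834) = 2190 × (1/2)^2.3714 ≈ 423.24 μCi.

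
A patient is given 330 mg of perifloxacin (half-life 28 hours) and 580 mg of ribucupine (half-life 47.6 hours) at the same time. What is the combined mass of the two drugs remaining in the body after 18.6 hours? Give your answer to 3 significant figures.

651 mg

perifloxacin: 330 × (1/2)^(18.6/28) = 330 × (1/2)^0.66429 ≈ 208.23 mg.
ribucupine: 580 × (1/2)^(18.6/47.6) = 580 × (1/2)^0.39076 ≈ 442.38 mg.
Total = 208.23 + 442.38 ≈ 650.61 mg.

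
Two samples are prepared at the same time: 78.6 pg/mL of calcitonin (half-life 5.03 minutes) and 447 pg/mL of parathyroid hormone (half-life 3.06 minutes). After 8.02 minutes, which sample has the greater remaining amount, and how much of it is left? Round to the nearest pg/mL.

parathyroid hormone, 73 pg/mL

calcitonin: 78.6 × (1/2)^1.5944 ≈ 26.029 pg/mL.
parathyroid hormone: 447 × (1/2)^2.6209 ≈ 72.666 pg/mL.
Parathyroid hormone has more remaining, at ≈ 72.666 pg/mL.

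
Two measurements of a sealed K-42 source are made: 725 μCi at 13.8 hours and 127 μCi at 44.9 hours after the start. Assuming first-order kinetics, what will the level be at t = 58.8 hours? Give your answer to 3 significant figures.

58.3 μCi

Over Δt = 44.9 − 13.8 = 31.1 hours, the level fell by a factor of 725/127 ≈ 5.7087.
n = log₂(5.7087) ≈ 2.5132 half-lives, so t½ = 31.1/2.5132 ≈ 12.375 hours.
From t = 44.9 to t = 58.8: 127 × (1/2)^((58.8−44.9)/12.375) ≈ 58.301 μCi.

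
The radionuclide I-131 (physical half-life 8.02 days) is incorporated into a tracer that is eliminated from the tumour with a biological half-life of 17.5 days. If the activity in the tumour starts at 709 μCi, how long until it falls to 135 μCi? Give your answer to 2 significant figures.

13 days

1/t_eff = 1/t_phys + 1/t_biol = 1/8.02 + 1/17.5 = 0.18183 per day.
t_eff = 8.02 × 17.5 / (8.02 + 17.5) ≈ 5.4996 days.
n = log₂(709/135) ≈ 2.3928; t = 2.3928 × 5.4996 ≈ 13.16 days.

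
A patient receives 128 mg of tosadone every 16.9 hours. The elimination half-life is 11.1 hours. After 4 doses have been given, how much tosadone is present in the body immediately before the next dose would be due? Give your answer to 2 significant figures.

The 4 doses were given 67.6, 50.7, 33.8, 16.9 hours ago.
Total = 128·(1/2)^(67.6/11.1) + 128·(1/2)^(50.7/11.1) + 128·(1/2)^(33.8/11.1) + 128·(1/2)^(16.9/11.1)
      = 1.8789 + 5.398 + 15.508 + 44.554 ≈ 67.339 mg.

67 mg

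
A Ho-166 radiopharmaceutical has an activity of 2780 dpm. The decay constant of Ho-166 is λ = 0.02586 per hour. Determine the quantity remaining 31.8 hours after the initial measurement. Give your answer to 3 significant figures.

t½ = ln 2 / λ = 0.69315 / 0.02586 ≈ 26.804 hours.
Number of half-lives: n = 31.8/26.804 ≈ 1.1864.
Remaining = 2780 × (1/2)^1.1864 = 2780 × 0.4394 ≈ 1221.5 dpm.

1220 dpm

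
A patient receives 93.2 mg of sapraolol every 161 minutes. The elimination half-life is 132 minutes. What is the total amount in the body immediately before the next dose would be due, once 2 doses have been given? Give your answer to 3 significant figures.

57.2 mg

The 2 doses were given 322, 161 minutes ago.
Total = 93.2·(1/2)^(322/132) + 93.2·(1/2)^(161/132)
      = 17.182 + 40.018 ≈ 57.2 mg.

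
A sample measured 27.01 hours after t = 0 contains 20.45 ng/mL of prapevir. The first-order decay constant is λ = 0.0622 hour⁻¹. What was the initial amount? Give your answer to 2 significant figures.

t½ = ln 2 / λ = 0.69315 / 0.0622 ≈ 11.144 hours.
Number of half-lives elapsed: n = 27.01/11.144 ≈ 2.4238.
A₀ = A × 2^n = 20.45 × 2^2.4238 = 20.45 × 5.3657 ≈ 109.73 ng/mL.

110 ng/mL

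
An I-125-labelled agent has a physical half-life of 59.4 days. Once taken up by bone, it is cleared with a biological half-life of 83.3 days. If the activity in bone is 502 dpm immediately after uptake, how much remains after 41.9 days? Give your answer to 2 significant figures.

1/t_eff = 1/t_phys + 1/t_biol = 1/59.4 + 1/83.3 = 0.02884 per day.
t_eff = 59.4 × 83.3 / (59.4 + 83.3) ≈ 34.674 days.
Remaining = 502 × (1/2)^(41.9/34.674) = 502 × (1/2)^1.2084 ≈ 217.24 dpm.

220 dpm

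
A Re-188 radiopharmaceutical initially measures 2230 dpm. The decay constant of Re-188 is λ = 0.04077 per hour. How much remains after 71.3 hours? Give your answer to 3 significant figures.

122 dpm

t½ = ln 2 / λ = 0.69315 / 0.04077 ≈ 17.001 hours.
Number of half-lives: n = 71.3/17.001 ≈ 4.1938.
Remaining = 2230 × (1/2)^4.1938 = 2230 × 0.054645 ≈ 121.86 dpm.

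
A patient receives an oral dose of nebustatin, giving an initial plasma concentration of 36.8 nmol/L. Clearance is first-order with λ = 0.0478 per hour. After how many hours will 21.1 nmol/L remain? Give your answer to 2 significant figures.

12 hours

t½ = ln 2 / λ = 0.69315 / 0.0478 ≈ 14.501 hours.
Fraction remaining = 21.1/36.8 ≈ 0.57337.
n = log₂(36.8/21.1) = ln(1.7441)/ln 2 ≈ 0.80246 half-lives.
t = n × t½ = 0.80246 × 14.501 ≈ 11.637 hours.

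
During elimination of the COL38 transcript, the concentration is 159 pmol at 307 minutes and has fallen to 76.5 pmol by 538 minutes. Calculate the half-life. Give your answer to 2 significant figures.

220 minutes

Over Δt = 538 − 307 = 231 minutes, the level fell by a factor of 159/76.5 ≈ 2.0784.
n = log₂(2.0784) ≈ 1.0555 half-lives, so t½ = 231/1.0555 ≈ 218.85 minutes.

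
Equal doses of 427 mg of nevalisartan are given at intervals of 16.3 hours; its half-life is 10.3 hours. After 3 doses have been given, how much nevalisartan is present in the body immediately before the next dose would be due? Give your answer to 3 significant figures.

206 mg

The 3 doses were given 48.9, 32.6, 16.3 hours ago.
Total = 427·(1/2)^(48.9/10.3) + 427·(1/2)^(32.6/10.3) + 427·(1/2)^(16.3/10.3)
      = 15.895 + 47.605 + 142.57 ≈ 206.07 mg.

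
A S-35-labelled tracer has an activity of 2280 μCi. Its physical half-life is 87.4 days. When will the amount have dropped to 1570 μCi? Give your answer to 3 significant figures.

47.0 days

Fraction remaining = 1570/2280 ≈ 0.6886.
n = log₂(2280/1570) = ln(1.4522)/ln 2 ≈ 0.53827 half-lives.
t = n × t½ = 0.53827 × 87.4 ≈ 47.045 days.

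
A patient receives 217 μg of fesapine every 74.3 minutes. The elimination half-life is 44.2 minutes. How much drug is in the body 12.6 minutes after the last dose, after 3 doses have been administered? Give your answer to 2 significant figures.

250 μg

The 3 doses were given 161.2, 86.9, 12.6 minutes ago.
Total = 217·(1/2)^(161.2/44.2) + 217·(1/2)^(86.9/44.2) + 217·(1/2)^(12.6/44.2)
      = 17.322 + 55.541 + 178.09 ≈ 250.96 μg.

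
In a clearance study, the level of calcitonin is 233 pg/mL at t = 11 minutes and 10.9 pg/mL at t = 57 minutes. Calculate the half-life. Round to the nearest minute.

Over Δt = 57 − 11 = 46 minutes, the level fell by a factor of 233/10.9 ≈ 21.376.
n = log₂(21.376) ≈ 4.4179 half-lives, so t½ = 46/4.4179 ≈ 10.412 minutes.

10 minutes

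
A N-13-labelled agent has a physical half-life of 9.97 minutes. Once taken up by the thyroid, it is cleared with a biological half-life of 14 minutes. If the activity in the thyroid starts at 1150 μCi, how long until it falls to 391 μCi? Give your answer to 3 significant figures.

9.06 minutes

1/t_eff = 1/t_phys + 1/t_biol = 1/9.97 + 1/14 = 0.17173 per minute.
t_eff = 9.97 × 14 / (9.97 + 14) ≈ 5.8231 minutes.
n = log₂(1150/391) ≈ 1.5564; t = 1.5564 × 5.8231 ≈ 9.0631 minutes.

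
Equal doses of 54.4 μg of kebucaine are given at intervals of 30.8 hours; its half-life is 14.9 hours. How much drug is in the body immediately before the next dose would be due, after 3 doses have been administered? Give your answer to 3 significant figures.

The 3 doses were given 92.4, 61.6, 30.8 hours ago.
Total = 54.4·(1/2)^(92.4/14.9) + 54.4·(1/2)^(61.6/14.9) + 54.4·(1/2)^(30.8/14.9)
      = 0.73928 + 3.0979 + 12.982 ≈ 16.819 μg.

16.8 μg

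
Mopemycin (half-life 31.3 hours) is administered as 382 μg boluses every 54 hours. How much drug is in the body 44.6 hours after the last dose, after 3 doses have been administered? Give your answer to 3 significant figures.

The 3 doses were given 152.6, 98.6, 44.6 hours ago.
Total = 382·(1/2)^(152.6/31.3) + 382·(1/2)^(98.6/31.3) + 382·(1/2)^(44.6/31.3)
      = 13.014 + 43.03 + 142.27 ≈ 198.32 μg.

198 μg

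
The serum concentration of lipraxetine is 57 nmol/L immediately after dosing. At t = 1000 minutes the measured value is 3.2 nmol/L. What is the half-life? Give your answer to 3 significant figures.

A/A₀ = 3.2/57 ≈ 0.05614.
n = log₂(17.812) ≈ 4.1548 half-lives elapsed in 1000 minutes.
t½ = 1000/4.1548 ≈ 240.68 minutes.

241 minutes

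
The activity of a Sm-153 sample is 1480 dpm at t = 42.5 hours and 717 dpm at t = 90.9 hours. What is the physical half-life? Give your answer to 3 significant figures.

46.3 hours

Over Δt = 90.9 − 42.5 = 48.4 hours, the level fell by a factor of 1480/717 ≈ 2.0642.
n = log₂(2.0642) ≈ 1.0456 half-lives, so t½ = 48.4/1.0456 ≈ 46.291 hours.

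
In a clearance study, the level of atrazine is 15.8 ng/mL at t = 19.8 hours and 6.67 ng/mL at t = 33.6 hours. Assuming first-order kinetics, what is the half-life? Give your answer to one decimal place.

Over Δt = 33.6 − 19.8 = 13.8 hours, the level fell by a factor of 15.8/6.67 ≈ 2.3688.
n = log₂(2.3688) ≈ 1.2442 half-lives, so t½ = 13.8/1.2442 ≈ 11.092 hours.

11.1 hours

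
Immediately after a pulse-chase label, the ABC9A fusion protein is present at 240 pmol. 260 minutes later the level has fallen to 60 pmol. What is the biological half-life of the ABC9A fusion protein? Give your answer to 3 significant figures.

130 minutes

A/A₀ = 60/240 ≈ 0.25.
n = log₂(4) ≈ 2 half-lives elapsed in 260 minutes.
t½ = 260/2 ≈ 130 minutes.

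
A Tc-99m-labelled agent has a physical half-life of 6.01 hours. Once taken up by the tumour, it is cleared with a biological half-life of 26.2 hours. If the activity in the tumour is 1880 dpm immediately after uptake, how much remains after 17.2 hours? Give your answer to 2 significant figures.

160 dpm

1/t_eff = 1/t_phys + 1/t_biol = 1/6.01 + 1/26.2 = 0.20456 per hour.
t_eff = 6.01 × 26.2 / (6.01 + 26.2) ≈ 4.8886 hours.
Remaining = 1880 × (1/2)^(17.2/4.8886) = 1880 × (1/2)^3.5184 ≈ 164.07 dpm.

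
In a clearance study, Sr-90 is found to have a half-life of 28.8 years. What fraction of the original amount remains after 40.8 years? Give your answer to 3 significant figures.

0.375

n = 40.8/28.8 ≈ 1.4167 half-lives.
Fraction remaining = (1/2)^1.4167 ≈ 0.37458.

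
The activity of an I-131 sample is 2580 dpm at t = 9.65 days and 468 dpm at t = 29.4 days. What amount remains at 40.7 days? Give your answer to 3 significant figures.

Over Δt = 29.4 − 9.65 = 19.75 days, the level fell by a factor of 2580/468 ≈ 5.5128.
n = log₂(5.5128) ≈ 2.4628 half-lives, so t½ = 19.75/2.4628 ≈ 8.0194 days.
From t = 29.4 to t = 40.7: 468 × (1/2)^((40.7−29.4)/8.0194) ≈ 176.22 dpm.

176 dpm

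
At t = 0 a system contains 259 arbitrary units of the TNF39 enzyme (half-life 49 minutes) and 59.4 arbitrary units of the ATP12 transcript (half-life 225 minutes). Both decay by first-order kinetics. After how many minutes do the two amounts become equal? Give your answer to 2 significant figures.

Set 259·(1/2)^(t/49) = 59.4·(1/2)^(t/225).
Taking log₂: log₂(259/59.4) = t·(1/49 − 1/225).
log₂(4.3603) = 2.1244; 1/49 − 1/225 = 0.015964.
t = 2.1244 / 0.015964 ≈ 133.08 minutes.

130 minutes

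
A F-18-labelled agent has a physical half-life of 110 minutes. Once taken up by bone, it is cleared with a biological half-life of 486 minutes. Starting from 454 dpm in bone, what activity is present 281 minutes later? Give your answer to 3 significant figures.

1/t_eff = 1/t_phys + 1/t_biol = 1/110 + 1/486 = 0.011149 per minute.
t_eff = 110 × 486 / (110 + 486) ≈ 89.698 minutes.
Remaining = 454 × (1/2)^(281/89.698) = 454 × (1/2)^3.1327 ≈ 51.762 dpm.

51.8 dpm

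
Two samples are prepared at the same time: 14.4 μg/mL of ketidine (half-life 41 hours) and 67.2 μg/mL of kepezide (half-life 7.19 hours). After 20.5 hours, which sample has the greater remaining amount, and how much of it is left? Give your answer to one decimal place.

ketidine: 14.4 × (1/2)^0.5 ≈ 10.182 μg/mL.
kepezide: 67.2 × (1/2)^2.8512 ≈ 9.3127 μg/mL.
Ketidine has more remaining, at ≈ 10.182 μg/mL.

ketidine, 10.2 μg/mL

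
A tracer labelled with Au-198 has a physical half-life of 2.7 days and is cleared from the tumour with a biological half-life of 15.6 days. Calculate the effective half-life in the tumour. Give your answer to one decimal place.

2.3 days

1/t_eff = 1/t_phys + 1/t_biol = 1/2.7 + 1/15.6 = 0.43447 per day.
t_eff = 2.7 × 15.6 / (2.7 + 15.6) ≈ 2.3016 days.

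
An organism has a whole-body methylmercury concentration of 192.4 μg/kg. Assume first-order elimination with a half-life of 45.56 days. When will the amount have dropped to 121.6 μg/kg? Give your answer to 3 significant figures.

Fraction remaining = 121.6/192.4 ≈ 0.63202.
n = log₂(192.4/121.6) = ln(1.5822)/ln 2 ≈ 0.66197 half-lives.
t = n × t½ = 0.66197 × 45.56 ≈ 30.159 days.

30.2 days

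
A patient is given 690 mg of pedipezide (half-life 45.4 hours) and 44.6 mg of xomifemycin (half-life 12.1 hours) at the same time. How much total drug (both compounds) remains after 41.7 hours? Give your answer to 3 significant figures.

pedipezide: 690 × (1/2)^(41.7/45.4) = 690 × (1/2)^0.9185 ≈ 365.05 mg.
xomifemycin: 44.6 × (1/2)^(41.7/12.1) = 44.6 × (1/2)^3.4463 ≈ 4.0917 mg.
Total = 365.05 + 4.0917 ≈ 369.14 mg.

369 mg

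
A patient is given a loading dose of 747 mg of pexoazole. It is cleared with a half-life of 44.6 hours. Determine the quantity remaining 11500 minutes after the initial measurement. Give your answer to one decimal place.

Convert the elapsed time: 11500 minutes = 191.667 hours.
Number of half-lives: n = 191.667/44.6 ≈ 4.2975.
Remaining = 747 × (1/2)^4.2975 = 747 × 0.050855 ≈ 37.989 mg.

38.0 mg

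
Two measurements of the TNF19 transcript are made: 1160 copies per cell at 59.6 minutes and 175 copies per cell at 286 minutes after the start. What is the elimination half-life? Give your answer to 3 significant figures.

Over Δt = 286 − 59.6 = 226.4 minutes, the level fell by a factor of 1160/175 ≈ 6.6286.
n = log₂(6.6286) ≈ 2.7287 half-lives, so t½ = 226.4/2.7287 ≈ 82.97 minutes.

83.0 minutes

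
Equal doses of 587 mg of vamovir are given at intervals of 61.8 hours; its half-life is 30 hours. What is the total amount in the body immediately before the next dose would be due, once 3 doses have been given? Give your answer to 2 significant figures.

180 mg

The 3 doses were given 185.4, 123.6, 61.8 hours ago.
Total = 587·(1/2)^(185.4/30) + 587·(1/2)^(123.6/30) + 587·(1/2)^(61.8/30)
      = 8.096 + 33.759 + 140.77 ≈ 182.63 mg.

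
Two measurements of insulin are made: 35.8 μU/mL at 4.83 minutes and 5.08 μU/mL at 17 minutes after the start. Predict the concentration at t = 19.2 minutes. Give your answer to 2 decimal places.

Over Δt = 17 − 4.83 = 12.17 minutes, the level fell by a factor of 35.8/5.08 ≈ 7.0472.
n = log₂(7.0472) ≈ 2.8171 half-lives, so t½ = 12.17/2.8171 ≈ 4.3201 minutes.
From t = 17 to t = 19.2: 5.08 × (1/2)^((19.2−17)/4.3201) ≈ 3.5692 μU/mL.

3.57 μU/mL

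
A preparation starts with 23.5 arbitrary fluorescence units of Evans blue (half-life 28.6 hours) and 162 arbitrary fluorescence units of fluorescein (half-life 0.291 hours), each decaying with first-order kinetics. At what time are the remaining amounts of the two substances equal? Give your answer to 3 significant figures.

0.819 hours

Set 23.5·(1/2)^(t/28.6) = 162·(1/2)^(t/0.291).
Taking log₂: log₂(23.5/162) = t·(1/28.6 − 1/0.291).
log₂(0.14506) = -2.7853; 1/28.6 − 1/0.291 = -3.4015.
t = -2.7853 / -3.4015 ≈ 0.81884 hours.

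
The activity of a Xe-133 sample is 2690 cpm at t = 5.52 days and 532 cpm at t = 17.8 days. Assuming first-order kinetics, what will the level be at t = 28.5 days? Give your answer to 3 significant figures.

130 cpm

Over Δt = 17.8 − 5.52 = 12.28 days, the level fell by a factor of 2690/532 ≈ 5.0564.
n = log₂(5.0564) ≈ 2.3381 half-lives, so t½ = 12.28/2.3381 ≈ 5.2521 days.
From t = 17.8 to t = 28.5: 532 × (1/2)^((28.5−17.8)/5.2521) ≈ 129.61 cpm.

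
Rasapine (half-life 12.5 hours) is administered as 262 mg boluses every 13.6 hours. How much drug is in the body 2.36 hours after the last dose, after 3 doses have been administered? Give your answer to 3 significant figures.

The 3 doses were given 29.56, 15.96, 2.36 hours ago.
Total = 262·(1/2)^(29.56/12.5) + 262·(1/2)^(15.96/12.5) + 262·(1/2)^(2.36/12.5)
      = 50.866 + 108.13 + 229.86 ≈ 388.86 mg.

389 mg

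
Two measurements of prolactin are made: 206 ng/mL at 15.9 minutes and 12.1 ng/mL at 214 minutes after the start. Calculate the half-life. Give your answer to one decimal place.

48.4 minutes

Over Δt = 214 − 15.9 = 198.1 minutes, the level fell by a factor of 206/12.1 ≈ 17.025.
n = log₂(17.025) ≈ 4.0896 half-lives, so t½ = 198.1/4.0896 ≈ 48.44 minutes.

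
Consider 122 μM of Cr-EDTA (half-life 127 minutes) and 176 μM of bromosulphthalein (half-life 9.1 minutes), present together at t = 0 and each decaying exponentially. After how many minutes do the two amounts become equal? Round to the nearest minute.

Set 122·(1/2)^(t/127) = 176·(1/2)^(t/9.1).
Taking log₂: log₂(122/176) = t·(1/127 − 1/9.1).
log₂(0.69318) = -0.52869; 1/127 − 1/9.1 = -0.10202.
t = -0.52869 / -0.10202 ≈ 5.1825 minutes.

5 minutes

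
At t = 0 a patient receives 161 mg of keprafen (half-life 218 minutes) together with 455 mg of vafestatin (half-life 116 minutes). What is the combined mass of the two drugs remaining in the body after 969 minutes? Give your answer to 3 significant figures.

8.78 mg

keprafen: 161 × (1/2)^(969/218) = 161 × (1/2)^4.445 ≈ 7.392 mg.
vafestatin: 455 × (1/2)^(969/116) = 455 × (1/2)^8.3534 ≈ 1.3911 mg.
Total = 7.392 + 1.3911 ≈ 8.7831 mg.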